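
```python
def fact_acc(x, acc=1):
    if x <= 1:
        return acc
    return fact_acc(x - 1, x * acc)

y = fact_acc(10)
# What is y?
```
Call trace:
fact_acc(x=10, acc=1)
  fact_acc(x=9, acc=10)
    fact_acc(x=8, acc=90)
      fact_acc(x=7, acc=720)
        fact_acc(x=6, acc=5040)
          fact_acc(x=5, acc=30240)
            fact_acc(x=4, acc=151200)
              fact_acc(x=3, acc=604800)
                fact_acc(x=2, acc=1814400)
                  fact_acc(x=1, acc=3628800)
                  -> return 3628800
                -> return 3628800
              -> return 3628800
            -> return 3628800
          -> return 3628800
        -> return 3628800
      -> return 3628800
    -> return 3628800
  -> return 3628800
-> return 3628800

Final answer: 3628800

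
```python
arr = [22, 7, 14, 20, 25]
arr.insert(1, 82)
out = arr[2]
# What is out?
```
Trace:
  arr=[22, 7, 14, 20, 25]
  arr=[22, 82, 7, 14, 20, 25]
  arr=[22, 82, 7, 14, 20, 25], out=7

Final answer: 7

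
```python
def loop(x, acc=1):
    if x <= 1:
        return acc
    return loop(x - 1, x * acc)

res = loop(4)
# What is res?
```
Call trace:
loop(x=4, acc=1)
  loop(x=3, acc=4)
    loop(x=2, acc=12)
      loop(x=1, acc=24)
      -> return 24
    -> return 24
  -> return 24
-> return 24

Final answer: 24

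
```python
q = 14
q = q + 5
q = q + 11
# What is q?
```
Trace:
  q=14
  q=19
  q=30

Final answer: 30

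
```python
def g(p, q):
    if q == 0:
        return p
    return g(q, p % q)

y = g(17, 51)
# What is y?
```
Call trace:
g(p=17, q=51)
  g(p=51, q=17)
    g(p=17, q=0)
    -> return 17
  -> return 17
-> return 17

Final answer: 17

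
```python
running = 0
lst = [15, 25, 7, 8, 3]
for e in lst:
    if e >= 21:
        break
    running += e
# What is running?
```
Trace:
  running=0
  running=15, e=15
  running=15, e=25

Final answer: 15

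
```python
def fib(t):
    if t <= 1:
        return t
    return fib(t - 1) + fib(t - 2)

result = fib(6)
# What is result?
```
Call trace (a repeated sub-call is expanded the first time; later identical calls just restate its return value):
fib(t=6)
  fib(t=5)
    fib(t=4)
      fib(t=3)
        fib(t=2)
          fib(t=1)
          -> return 1
          fib(t=0)
          -> return 0
        -> return 1
        fib(t=1)
        -> return 1
      -> return 2
      fib(t=2) -> return 1  (same call as traced above)
    -> return 3
    fib(t=3) -> return 2  (same call as traced above)
  -> return 5
  fib(t=4) -> return 3  (same call as traced above)
-> return 8

Final answer: 8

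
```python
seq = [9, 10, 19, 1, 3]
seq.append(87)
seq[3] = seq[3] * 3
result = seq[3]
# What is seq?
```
Trace:
  seq=[9, 10, 19, 1, 3]
  seq=[9, 10, 19, 1, 3, 87]
  seq=[9, 10, 19, 3, 3, 87]
  seq=[9, 10, 19, 3, 3, 87], result=3

Final answer: [9, 10, 19, 3, 3, 87]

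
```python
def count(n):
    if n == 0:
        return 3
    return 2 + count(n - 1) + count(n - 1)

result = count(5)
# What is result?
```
Call trace (a repeated sub-call is expanded the first time; later identical calls just restate its return value):
count(n=5)
  count(n=4)
    count(n=3)
      count(n=2)
        count(n=1)
          count(n=0)
          -> return 3
          count(n=0)
          -> return 3
        -> return 8
        count(n=1) -> return 8  (same call as traced above)
      -> return 18
      count(n=2) -> return 18  (same call as traced above)
    -> return 38
    count(n=3) -> return 38  (same call as traced above)
  -> return 78
  count(n=4) -> return 78  (same call as traced above)
-> return 158

Final answer: 158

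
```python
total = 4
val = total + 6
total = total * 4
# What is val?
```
Trace:
  total=4
  total=4, val=10
  total=16, val=10

Final answer: 10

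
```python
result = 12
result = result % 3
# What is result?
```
Trace:
  result=12
  result=0

Final answer: 0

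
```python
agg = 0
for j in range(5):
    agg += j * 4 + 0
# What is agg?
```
Trace:
  agg=0
  agg=0, j=0
  agg=4, j=1
  agg=12, j=2
  agg=24, j=3
  agg=40, j=4

Final answer: 40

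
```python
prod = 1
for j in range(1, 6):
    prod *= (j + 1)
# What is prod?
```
Trace:
  prod=1
  prod=2, j=1
  prod=6, j=2
  prod=24, j=3
  prod=120, j=4
  prod=720, j=5

Final answer: 720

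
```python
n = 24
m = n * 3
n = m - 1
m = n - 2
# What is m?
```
Trace:
  n=24
  n=24, m=72
  n=71, m=72
  n=71, m=69

Final answer: 69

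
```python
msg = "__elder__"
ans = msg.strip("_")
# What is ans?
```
Trace:
  msg='__elder__'
  msg='__elder__', ans='elder'

Final answer: 'elder'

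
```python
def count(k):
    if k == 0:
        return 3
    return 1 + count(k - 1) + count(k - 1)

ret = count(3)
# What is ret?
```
Call trace (a repeated sub-call is expanded the first time; later identical calls just restate its return value):
count(k=3)
  count(k=2)
    count(k=1)
      count(k=0)
      -> return 3
      count(k=0)
      -> return 3
    -> return 7
    count(k=1) -> return 7  (same call as traced above)
  -> return 15
  count(k=2) -> return 15  (same call as traced above)
-> return 31

Final answer: 31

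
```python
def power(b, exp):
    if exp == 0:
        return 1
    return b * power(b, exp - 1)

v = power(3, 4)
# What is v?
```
Call trace:
power(b=3, exp=4)
  power(b=3, exp=3)
    power(b=3, exp=2)
      power(b=3, exp=1)
        power(b=3, exp=0)
        -> return 1
      -> return 3
    -> return 9
  -> return 27
-> return 81

Final answer: 81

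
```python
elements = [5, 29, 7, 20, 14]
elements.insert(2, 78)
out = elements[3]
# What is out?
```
Trace:
  elements=[5, 29, 7, 20, 14]
  elements=[5, 29, 78, 7, 20, 14]
  elements=[5, 29, 78, 7, 20, 14], out=7

Final answer: 7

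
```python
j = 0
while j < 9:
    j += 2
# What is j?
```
Trace:
  j=0
  j=2
  j=4
  j=6
  j=8
  j=10

Final answer: 10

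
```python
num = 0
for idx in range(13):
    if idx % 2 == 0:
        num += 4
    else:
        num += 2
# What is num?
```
Trace:
  num=0
  num=4, idx=0
  num=6, idx=1
  num=10, idx=2
  num=12, idx=3
  num=16, idx=4
  num=18, idx=5
  num=22, idx=6
  num=24, idx=7
  num=28, idx=8
  num=30, idx=9
  num=34, idx=10
  num=36, idx=11
  num=40, idx=12

Final answer: 40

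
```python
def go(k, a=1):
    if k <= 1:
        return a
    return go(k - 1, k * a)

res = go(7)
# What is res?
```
Call trace:
go(k=7, a=1)
  go(k=6, a=7)
    go(k=5, a=42)
      go(k=4, a=210)
        go(k=3, a=840)
          go(k=2, a=2520)
            go(k=1, a=5040)
            -> return 5040
          -> return 5040
        -> return 5040
      -> return 5040
    -> return 5040
  -> return 5040
-> return 5040

Final answer: 5040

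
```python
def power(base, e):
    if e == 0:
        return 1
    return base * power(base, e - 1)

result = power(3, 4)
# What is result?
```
Call trace:
power(base=3, e=4)
  power(base=3, e=3)
    power(base=3, e=2)
      power(base=3, e=1)
        power(base=3, e=0)
        -> return 1
      -> return 3
    -> return 9
  -> return 27
-> return 81

Final answer: 81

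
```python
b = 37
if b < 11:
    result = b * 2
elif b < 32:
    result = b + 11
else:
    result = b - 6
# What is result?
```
Trace:
  b=37
  b=37, result=31

Final answer: 31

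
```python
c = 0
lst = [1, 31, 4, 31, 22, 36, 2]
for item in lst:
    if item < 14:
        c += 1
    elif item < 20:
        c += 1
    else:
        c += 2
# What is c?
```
Trace:
  c=0
  c=1, item=1
  c=3, item=31
  c=4, item=4
  c=6, item=31
  c=8, item=22
  c=10, item=36
  c=11, item=2

Final answer: 11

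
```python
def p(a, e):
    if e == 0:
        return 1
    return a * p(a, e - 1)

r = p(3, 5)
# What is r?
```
Call trace:
p(a=3, e=5)
  p(a=3, e=4)
    p(a=3, e=3)
      p(a=3, e=2)
        p(a=3, e=1)
          p(a=3, e=0)
          -> return 1
        -> return 3
      -> return 9
    -> return 27
  -> return 81
-> return 243

Final answer: 243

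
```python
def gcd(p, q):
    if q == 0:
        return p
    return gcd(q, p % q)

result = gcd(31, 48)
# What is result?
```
Call trace:
gcd(p=31, q=48)
  gcd(p=48, q=31)
    gcd(p=31, q=17)
      gcd(p=17, q=14)
        gcd(p=14, q=3)
          gcd(p=3, q=2)
            gcd(p=2, q=1)
              gcd(p=1, q=0)
              -> return 1
            -> return 1
          -> return 1
        -> return 1
      -> return 1
    -> return 1
  -> return 1
-> return 1

Final answer: 1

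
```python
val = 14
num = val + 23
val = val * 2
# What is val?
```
Trace:
  val=14
  val=14, num=37
  val=28, num=37

Final answer: 28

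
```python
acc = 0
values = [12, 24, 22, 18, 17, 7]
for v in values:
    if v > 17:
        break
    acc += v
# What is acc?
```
Trace:
  acc=0
  acc=12, v=12
  acc=12, v=24

Final answer: 12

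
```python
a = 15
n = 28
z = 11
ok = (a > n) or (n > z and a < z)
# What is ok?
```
Trace:
  a=15
  a=15, n=28
  a=15, n=28, z=11
  a=15, n=28, z=11, ok=False

Final answer: False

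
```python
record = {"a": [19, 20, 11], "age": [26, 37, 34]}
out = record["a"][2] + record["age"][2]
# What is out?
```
Trace:
  record={'a': [19, 20, 11], 'age': [26, 37, 34]}
  record={'a': [19, 20, 11], 'age': [26, 37, 34]}, out=45

Final answer: 45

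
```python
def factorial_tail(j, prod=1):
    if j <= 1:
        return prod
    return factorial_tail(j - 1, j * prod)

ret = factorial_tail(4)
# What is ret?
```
Call trace:
factorial_tail(j=4, prod=1)
  factorial_tail(j=3, prod=4)
    factorial_tail(j=2, prod=12)
      factorial_tail(j=1, prod=24)
      -> return 24
    -> return 24
  -> return 24
-> return 24

Final answer: 24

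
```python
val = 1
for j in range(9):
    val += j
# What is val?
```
Trace:
  val=1
  val=1, j=0
  val=2, j=1
  val=4, j=2
  val=7, j=3
  val=11, j=4
  val=16, j=5
  val=22, j=6
  val=29, j=7
  val=37, j=8

Final answer: 37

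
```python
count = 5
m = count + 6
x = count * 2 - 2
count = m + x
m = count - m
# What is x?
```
Trace:
  count=5
  count=5, m=11
  count=5, m=11, x=8
  count=19, m=11, x=8
  count=19, m=8, x=8

Final answer: 8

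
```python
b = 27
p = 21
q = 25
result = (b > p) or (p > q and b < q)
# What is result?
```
Trace:
  b=27
  b=27, p=21
  b=27, p=21, q=25
  b=27, p=21, q=25, result=True

Final answer: True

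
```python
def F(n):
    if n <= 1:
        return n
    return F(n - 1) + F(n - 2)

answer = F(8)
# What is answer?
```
Call trace (a repeated sub-call is expanded the first time; later identical calls just restate its return value):
F(n=8)
  F(n=7)
    F(n=6)
      F(n=5)
        F(n=4)
          F(n=3)
            F(n=2)
              F(n=1)
              -> return 1
              F(n=0)
              -> return 0
            -> return 1
            F(n=1)
            -> return 1
          -> return 2
          F(n=2) -> return 1  (same call as traced above)
        -> return 3
        F(n=3) -> return 2  (same call as traced above)
      -> return 5
      F(n=4) -> return 3  (same call as traced above)
    -> return 8
    F(n=5) -> return 5  (same call as traced above)
  -> return 13
  F(n=6) -> return 8  (same call as traced above)
-> return 21

Final answer: 21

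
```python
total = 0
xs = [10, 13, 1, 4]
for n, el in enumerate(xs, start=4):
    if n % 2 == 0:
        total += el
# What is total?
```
Trace:
  total=0
  total=10, n=4, el=10
  total=10, n=5, el=13
  total=11, n=6, el=1
  total=11, n=7, el=4

Final answer: 11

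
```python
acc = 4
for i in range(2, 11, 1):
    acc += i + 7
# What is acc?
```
Trace:
  acc=4
  acc=13, i=2
  acc=23, i=3
  acc=34, i=4
  acc=46, i=5
  acc=59, i=6
  acc=73, i=7
  acc=88, i=8
  acc=104, i=9
  acc=121, i=10

Final answer: 121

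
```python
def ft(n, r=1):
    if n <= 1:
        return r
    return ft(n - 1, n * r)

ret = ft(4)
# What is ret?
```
Call trace:
ft(n=4, r=1)
  ft(n=3, r=4)
    ft(n=2, r=12)
      ft(n=1, r=24)
      -> return 24
    -> return 24
  -> return 24
-> return 24

Final answer: 24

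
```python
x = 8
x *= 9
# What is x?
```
Trace:
  x=8
  x=72

Final answer: 72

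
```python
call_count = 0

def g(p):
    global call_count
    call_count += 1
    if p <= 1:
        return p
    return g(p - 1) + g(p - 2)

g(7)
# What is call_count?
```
Call trace (a repeated sub-call is expanded the first time; later identical calls just restate its return value):
g(p=7)
  g(p=6)
    g(p=5)
      g(p=4)
        g(p=3)
          g(p=2)
            g(p=1)
            -> return 1
            g(p=0)
            -> return 0
          -> return 1
          g(p=1)
          -> return 1
        -> return 2
        g(p=2) -> return 1  (same call as traced above)
      -> return 3
      g(p=3) -> return 2  (same call as traced above)
    -> return 5
    g(p=4) -> return 3  (same call as traced above)
  -> return 8
  g(p=5) -> return 5  (same call as traced above)
-> return 13

call_count is incremented once per call, so count the calls in each subtree. Let C(p) = number of calls made by g(p).
C(0) = C(1) = 1 (base case, no recursion); C(p) = 1 + C(p - 1) + C(p - 2) otherwise.
C(2) = 1 + C(1) + C(0) = 1 + 1 + 1 = 3
C(3) = 1 + C(2) + C(1) = 1 + 3 + 1 = 5
C(4) = 1 + C(3) + C(2) = 1 + 5 + 3 = 9
C(5) = 1 + C(4) + C(3) = 1 + 9 + 5 = 15
C(6) = 1 + C(5) + C(4) = 1 + 15 + 9 = 25
C(7) = 1 + C(6) + C(5) = 1 + 25 + 15 = 41
call_count = C(7) = 41

Final answer: 41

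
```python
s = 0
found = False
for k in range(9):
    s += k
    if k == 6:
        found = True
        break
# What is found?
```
Trace:
  s=0
  s=0, found=False
  s=0, found=False, k=0
  s=1, found=False, k=1
  s=3, found=False, k=2
  s=6, found=False, k=3
  s=10, found=False, k=4
  s=15, found=False, k=5
  s=21, found=True, k=6

Final answer: True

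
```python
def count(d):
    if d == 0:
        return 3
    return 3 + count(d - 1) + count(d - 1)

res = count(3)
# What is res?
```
Call trace (a repeated sub-call is expanded the first time; later identical calls just restate its return value):
count(d=3)
  count(d=2)
    count(d=1)
      count(d=0)
      -> return 3
      count(d=0)
      -> return 3
    -> return 9
    count(d=1) -> return 9  (same call as traced above)
  -> return 21
  count(d=2) -> return 21  (same call as traced above)
-> return 45

Final answer: 45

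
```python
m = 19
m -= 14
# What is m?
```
Trace:
  m=19
  m=5

Final answer: 5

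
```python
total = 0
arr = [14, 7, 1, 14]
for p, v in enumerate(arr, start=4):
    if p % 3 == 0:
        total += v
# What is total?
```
Trace:
  total=0
  total=0, p=4, v=14
  total=0, p=5, v=7
  total=1, p=6, v=1
  total=1, p=7, v=14

Final answer: 1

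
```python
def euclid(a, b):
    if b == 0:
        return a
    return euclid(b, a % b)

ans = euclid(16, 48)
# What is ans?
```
Call trace:
euclid(a=16, b=48)
  euclid(a=48, b=16)
    euclid(a=16, b=0)
    -> return 16
  -> return 16
-> return 16

Final answer: 16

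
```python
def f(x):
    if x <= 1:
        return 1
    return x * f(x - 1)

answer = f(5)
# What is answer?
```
Call trace:
f(x=5)
  f(x=4)
    f(x=3)
      f(x=2)
        f(x=1)
        -> return 1
      -> return 2
    -> return 6
  -> return 24
-> return 120

Final answer: 120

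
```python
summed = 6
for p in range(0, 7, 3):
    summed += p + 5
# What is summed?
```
Trace:
  summed=6
  summed=11, p=0
  summed=19, p=3
  summed=30, p=6

Final answer: 30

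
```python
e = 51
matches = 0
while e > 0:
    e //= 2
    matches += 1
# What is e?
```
Trace:
  e=51
  e=51, matches=0
  e=25, matches=1
  e=12, matches=2
  e=6, matches=3
  e=3, matches=4
  e=1, matches=5
  e=0, matches=6

Final answer: 0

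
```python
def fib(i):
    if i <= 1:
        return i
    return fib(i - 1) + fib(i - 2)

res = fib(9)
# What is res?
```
Call trace (a repeated sub-call is expanded the first time; later identical calls just restate its return value):
fib(i=9)
  fib(i=8)
    fib(i=7)
      fib(i=6)
        fib(i=5)
          fib(i=4)
            fib(i=3)
              fib(i=2)
                fib(i=1)
                -> return 1
                fib(i=0)
                -> return 0
              -> return 1
              fib(i=1)
              -> return 1
            -> return 2
            fib(i=2) -> return 1  (same call as traced above)
          -> return 3
          fib(i=3) -> return 2  (same call as traced above)
        -> return 5
        fib(i=4) -> return 3  (same call as traced above)
      -> return 8
      fib(i=5) -> return 5  (same call as traced above)
    -> return 13
    fib(i=6) -> return 8  (same call as traced above)
  -> return 21
  fib(i=7) -> return 13  (same call as traced above)
-> return 34

Final answer: 34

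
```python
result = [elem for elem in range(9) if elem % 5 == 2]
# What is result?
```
Trace:
  elem=0
  elem=1
  elem=2
  elem=3
  elem=4
  elem=5
  elem=6
  elem=7
  elem=8
  result=[2, 7]

Final answer: [2, 7]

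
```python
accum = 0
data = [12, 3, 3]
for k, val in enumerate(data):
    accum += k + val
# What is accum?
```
Trace:
  accum=0
  accum=12, k=0, val=12
  accum=16, k=1, val=3
  accum=21, k=2, val=3

Final answer: 21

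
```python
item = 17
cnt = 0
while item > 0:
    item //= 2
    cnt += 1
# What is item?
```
Trace:
  item=17
  item=17, cnt=0
  item=8, cnt=1
  item=4, cnt=2
  item=2, cnt=3
  item=1, cnt=4
  item=0, cnt=5

Final answer: 0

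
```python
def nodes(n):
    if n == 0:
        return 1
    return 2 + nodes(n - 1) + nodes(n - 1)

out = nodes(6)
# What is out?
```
Call trace (a repeated sub-call is expanded the first time; later identical calls just restate its return value):
nodes(n=6)
  nodes(n=5)
    nodes(n=4)
      nodes(n=3)
        nodes(n=2)
          nodes(n=1)
            nodes(n=0)
            -> return 1
            nodes(n=0)
            -> return 1
          -> return 4
          nodes(n=1) -> return 4  (same call as traced above)
        -> return 10
        nodes(n=2) -> return 10  (same call as traced above)
      -> return 22
      nodes(n=3) -> return 22  (same call as traced above)
    -> return 46
    nodes(n=4) -> return 46  (same call as traced above)
  -> return 94
  nodes(n=5) -> return 94  (same call as traced above)
-> return 190

Final answer: 190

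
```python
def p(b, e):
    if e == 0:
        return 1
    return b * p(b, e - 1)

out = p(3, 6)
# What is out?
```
Call trace:
p(b=3, e=6)
  p(b=3, e=5)
    p(b=3, e=4)
      p(b=3, e=3)
        p(b=3, e=2)
          p(b=3, e=1)
            p(b=3, e=0)
            -> return 1
          -> return 3
        -> return 9
      -> return 27
    -> return 81
  -> return 243
-> return 729

Final answer: 729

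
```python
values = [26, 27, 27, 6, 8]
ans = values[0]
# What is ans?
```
Trace:
  values=[26, 27, 27, 6, 8]
  values=[26, 27, 27, 6, 8], ans=26

Final answer: 26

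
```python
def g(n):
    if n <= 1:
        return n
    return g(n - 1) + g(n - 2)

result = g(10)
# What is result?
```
Call trace (a repeated sub-call is expanded the first time; later identical calls just restate its return value):
g(n=10)
  g(n=9)
    g(n=8)
      g(n=7)
        g(n=6)
          g(n=5)
            g(n=4)
              g(n=3)
                g(n=2)
                  g(n=1)
                  -> return 1
                  g(n=0)
                  -> return 0
                -> return 1
                g(n=1)
                -> return 1
              -> return 2
              g(n=2) -> return 1  (same call as traced above)
            -> return 3
            g(n=3) -> return 2  (same call as traced above)
          -> return 5
          g(n=4) -> return 3  (same call as traced above)
        -> return 8
        g(n=5) -> return 5  (same call as traced above)
      -> return 13
      g(n=6) -> return 8  (same call as traced above)
    -> return 21
    g(n=7) -> return 13  (same call as traced above)
  -> return 34
  g(n=8) -> return 21  (same call as traced above)
-> return 55

Final answer: 55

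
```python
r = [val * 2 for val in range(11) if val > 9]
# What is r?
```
Trace:
  val=0
  val=1
  val=2
  val=3
  val=4
  val=5
  val=6
  val=7
  val=8
  val=9
  val=10
  r=[20]

Final answer: [20]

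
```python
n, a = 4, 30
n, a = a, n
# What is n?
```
Trace:
  n=4, a=30
  n=30, a=4

Final answer: 30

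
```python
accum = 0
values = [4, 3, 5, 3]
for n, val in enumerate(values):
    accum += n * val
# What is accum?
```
Trace:
  accum=0
  accum=0, n=0, val=4
  accum=3, n=1, val=3
  accum=13, n=2, val=5
  accum=22, n=3, val=3

Final answer: 22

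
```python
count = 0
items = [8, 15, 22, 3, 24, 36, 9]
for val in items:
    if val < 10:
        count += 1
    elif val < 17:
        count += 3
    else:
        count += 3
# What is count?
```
Trace:
  count=0
  count=1, val=8
  count=4, val=15
  count=7, val=22
  count=8, val=3
  count=11, val=24
  count=14, val=36
  count=15, val=9

Final answer: 15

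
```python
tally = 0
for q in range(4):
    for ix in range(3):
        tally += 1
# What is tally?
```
Trace:
  tally=0
  tally=1, q=0, ix=0
  tally=2, q=0, ix=1
  tally=3, q=0, ix=2
  tally=4, q=1, ix=0
  tally=5, q=1, ix=1
  tally=6, q=1, ix=2
  tally=7, q=2, ix=0
  tally=8, q=2, ix=1
  tally=9, q=2, ix=2
  tally=10, q=3, ix=0
  tally=11, q=3, ix=1
  tally=12, q=3, ix=2

Final answer: 12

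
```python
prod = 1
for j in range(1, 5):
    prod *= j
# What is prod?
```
Trace:
  prod=1
  prod=1, j=1
  prod=2, j=2
  prod=6, j=3
  prod=24, j=4

Final answer: 24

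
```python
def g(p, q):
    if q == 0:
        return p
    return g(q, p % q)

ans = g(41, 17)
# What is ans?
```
Call trace:
g(p=41, q=17)
  g(p=17, q=7)
    g(p=7, q=3)
      g(p=3, q=1)
        g(p=1, q=0)
        -> return 1
      -> return 1
    -> return 1
  -> return 1
-> return 1

Final answer: 1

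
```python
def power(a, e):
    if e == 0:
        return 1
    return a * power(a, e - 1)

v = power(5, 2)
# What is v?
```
Call trace:
power(a=5, e=2)
  power(a=5, e=1)
    power(a=5, e=0)
    -> return 1
  -> return 5
-> return 25

Final answer: 25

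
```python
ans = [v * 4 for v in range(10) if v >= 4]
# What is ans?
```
Trace:
  v=0
  v=1
  v=2
  v=3
  v=4
  v=5
  v=6
  v=7
  v=8
  v=9
  ans=[16, 20, 24, 28, 32, 36]

Final answer: [16, 20, 24, 28, 32, 36]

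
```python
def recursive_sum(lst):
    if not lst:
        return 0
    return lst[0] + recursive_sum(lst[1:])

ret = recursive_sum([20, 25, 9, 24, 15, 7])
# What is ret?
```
Call trace:
recursive_sum(lst=[20, 25, 9, 24, 15, 7])
  recursive_sum(lst=[25, 9, 24, 15, 7])
    recursive_sum(lst=[9, 24, 15, 7])
      recursive_sum(lst=[24, 15, 7])
        recursive_sum(lst=[15, 7])
          recursive_sum(lst=[7])
            recursive_sum(lst=[])
            -> return 0
          -> return 7
        -> return 22
      -> return 46
    -> return 55
  -> return 80
-> return 100

Final answer: 100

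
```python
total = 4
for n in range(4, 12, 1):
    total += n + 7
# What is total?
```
Trace:
  total=4
  total=15, n=4
  total=27, n=5
  total=40, n=6
  total=54, n=7
  total=69, n=8
  total=85, n=9
  total=102, n=10
  total=120, n=11

Final answer: 120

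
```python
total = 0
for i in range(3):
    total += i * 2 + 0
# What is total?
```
Trace:
  total=0
  total=0, i=0
  total=2, i=1
  total=6, i=2

Final answer: 6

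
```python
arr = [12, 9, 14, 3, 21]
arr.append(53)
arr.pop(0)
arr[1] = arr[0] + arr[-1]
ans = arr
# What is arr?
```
Trace:
  arr=[12, 9, 14, 3, 21]
  arr=[12, 9, 14, 3, 21, 53]
  arr=[9, 14, 3, 21, 53]
  arr=[9, 62, 3, 21, 53]
  arr=[9, 62, 3, 21, 53], ans=[9, 62, 3, 21, 53]

Final answer: [9, 62, 3, 21, 53]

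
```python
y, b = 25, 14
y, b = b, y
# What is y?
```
Trace:
  y=25, b=14
  y=14, b=25

Final answer: 14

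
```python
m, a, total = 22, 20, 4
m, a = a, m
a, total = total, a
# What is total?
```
Trace:
  m=22, a=20, total=4
  m=20, a=22, total=4
  m=20, a=4, total=22

Final answer: 22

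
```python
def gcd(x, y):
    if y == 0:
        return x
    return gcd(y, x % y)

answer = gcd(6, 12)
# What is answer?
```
Call trace:
gcd(x=6, y=12)
  gcd(x=12, y=6)
    gcd(x=6, y=0)
    -> return 6
  -> return 6
-> return 6

Final answer: 6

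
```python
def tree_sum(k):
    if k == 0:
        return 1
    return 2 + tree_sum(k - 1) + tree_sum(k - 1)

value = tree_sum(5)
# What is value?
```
Call trace (a repeated sub-call is expanded the first time; later identical calls just restate its return value):
tree_sum(k=5)
  tree_sum(k=4)
    tree_sum(k=3)
      tree_sum(k=2)
        tree_sum(k=1)
          tree_sum(k=0)
          -> return 1
          tree_sum(k=0)
          -> return 1
        -> return 4
        tree_sum(k=1) -> return 4  (same call as traced above)
      -> return 10
      tree_sum(k=2) -> return 10  (same call as traced above)
    -> return 22
    tree_sum(k=3) -> return 22  (same call as traced above)
  -> return 46
  tree_sum(k=4) -> return 46  (same call as traced above)
-> return 94

Final answer: 94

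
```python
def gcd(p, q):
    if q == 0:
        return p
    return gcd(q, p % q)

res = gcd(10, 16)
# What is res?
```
Call trace:
gcd(p=10, q=16)
  gcd(p=16, q=10)
    gcd(p=10, q=6)
      gcd(p=6, q=4)
        gcd(p=4, q=2)
          gcd(p=2, q=0)
          -> return 2
        -> return 2
      -> return 2
    -> return 2
  -> return 2
-> return 2

Final answer: 2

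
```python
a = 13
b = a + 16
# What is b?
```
Trace:
  a=13
  a=13, b=29

Final answer: 29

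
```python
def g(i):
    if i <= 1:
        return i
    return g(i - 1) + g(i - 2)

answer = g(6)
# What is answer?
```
Call trace (a repeated sub-call is expanded the first time; later identical calls just restate its return value):
g(i=6)
  g(i=5)
    g(i=4)
      g(i=3)
        g(i=2)
          g(i=1)
          -> return 1
          g(i=0)
          -> return 0
        -> return 1
        g(i=1)
        -> return 1
      -> return 2
      g(i=2) -> return 1  (same call as traced above)
    -> return 3
    g(i=3) -> return 2  (same call as traced above)
  -> return 5
  g(i=4) -> return 3  (same call as traced above)
-> return 8

Final answer: 8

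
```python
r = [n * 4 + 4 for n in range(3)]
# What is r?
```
Trace:
  n=0
  n=1
  n=2
  r=[4, 8, 12]

Final answer: [4, 8, 12]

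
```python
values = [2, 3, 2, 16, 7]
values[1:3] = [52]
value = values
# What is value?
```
Trace:
  values=[2, 3, 2, 16, 7]
  values=[2, 52, 16, 7]
  values=[2, 52, 16, 7], value=[2, 52, 16, 7]

Final answer: [2, 52, 16, 7]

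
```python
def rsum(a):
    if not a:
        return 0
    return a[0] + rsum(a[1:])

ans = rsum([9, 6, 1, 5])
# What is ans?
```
Call trace:
rsum(a=[9, 6, 1, 5])
  rsum(a=[6, 1, 5])
    rsum(a=[1, 5])
      rsum(a=[5])
        rsum(a=[])
        -> return 0
      -> return 5
    -> return 6
  -> return 12
-> return 21

Final answer: 21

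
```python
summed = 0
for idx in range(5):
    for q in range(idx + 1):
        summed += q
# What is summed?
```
Trace:
  summed=0
  summed=0, idx=0, q=0
  summed=0, idx=1, q=0
  summed=1, idx=1, q=1
  summed=1, idx=2, q=0
  summed=2, idx=2, q=1
  summed=4, idx=2, q=2
  summed=4, idx=3, q=0
  summed=5, idx=3, q=1
  summed=7, idx=3, q=2
  summed=10, idx=3, q=3
  summed=10, idx=4, q=0
  summed=11, idx=4, q=1
  summed=13, idx=4, q=2
  summed=16, idx=4, q=3
  summed=20, idx=4, q=4

Final answer: 20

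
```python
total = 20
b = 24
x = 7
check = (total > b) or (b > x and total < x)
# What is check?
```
Trace:
  total=20
  total=20, b=24
  total=20, b=24, x=7
  total=20, b=24, x=7, check=False

Final answer: False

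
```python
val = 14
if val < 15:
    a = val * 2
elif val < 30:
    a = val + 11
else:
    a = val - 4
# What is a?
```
Trace:
  val=14
  val=14, a=28

Final answer: 28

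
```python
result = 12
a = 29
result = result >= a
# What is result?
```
Trace:
  result=12
  result=12, a=29
  result=False, a=29

Final answer: False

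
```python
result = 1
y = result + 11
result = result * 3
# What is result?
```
Trace:
  result=1
  result=1, y=12
  result=3, y=12

Final answer: 3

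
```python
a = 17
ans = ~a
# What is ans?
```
Trace:
  a=17
  a=17, ans=-18

Final answer: -18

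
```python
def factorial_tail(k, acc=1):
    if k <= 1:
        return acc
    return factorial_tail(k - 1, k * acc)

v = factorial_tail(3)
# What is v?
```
Call trace:
factorial_tail(k=3, acc=1)
  factorial_tail(k=2, acc=3)
    factorial_tail(k=1, acc=6)
    -> return 6
  -> return 6
-> return 6

Final answer: 6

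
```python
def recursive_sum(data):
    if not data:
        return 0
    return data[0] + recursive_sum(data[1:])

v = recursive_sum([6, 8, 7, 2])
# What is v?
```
Call trace:
recursive_sum(data=[6, 8, 7, 2])
  recursive_sum(data=[8, 7, 2])
    recursive_sum(data=[7, 2])
      recursive_sum(data=[2])
        recursive_sum(data=[])
        -> return 0
      -> return 2
    -> return 9
  -> return 17
-> return 23

Final answer: 23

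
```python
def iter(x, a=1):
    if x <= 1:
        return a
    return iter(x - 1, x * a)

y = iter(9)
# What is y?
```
Call trace:
iter(x=9, a=1)
  iter(x=8, a=9)
    iter(x=7, a=72)
      iter(x=6, a=504)
        iter(x=5, a=3024)
          iter(x=4, a=15120)
            iter(x=3, a=60480)
              iter(x=2, a=181440)
                iter(x=1, a=362880)
                -> return 362880
              -> return 362880
            -> return 362880
          -> return 362880
        -> return 362880
      -> return 362880
    -> return 362880
  -> return 362880
-> return 362880

Final answer: 362880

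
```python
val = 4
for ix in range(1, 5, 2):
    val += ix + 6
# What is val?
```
Trace:
  val=4
  val=11, ix=1
  val=20, ix=3

Final answer: 20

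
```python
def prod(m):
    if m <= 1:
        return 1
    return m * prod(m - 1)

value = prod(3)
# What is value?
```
Call trace:
prod(m=3)
  prod(m=2)
    prod(m=1)
    -> return 1
  -> return 2
-> return 6

Final answer: 6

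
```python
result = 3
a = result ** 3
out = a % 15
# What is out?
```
Trace:
  result=3
  result=3, a=27
  result=3, a=27, out=12

Final answer: 12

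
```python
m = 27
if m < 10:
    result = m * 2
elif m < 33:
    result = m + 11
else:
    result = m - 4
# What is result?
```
Trace:
  m=27
  m=27, result=38

Final answer: 38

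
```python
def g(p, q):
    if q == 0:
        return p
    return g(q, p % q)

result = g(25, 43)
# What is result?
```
Call trace:
g(p=25, q=43)
  g(p=43, q=25)
    g(p=25, q=18)
      g(p=18, q=7)
        g(p=7, q=4)
          g(p=4, q=3)
            g(p=3, q=1)
              g(p=1, q=0)
              -> return 1
            -> return 1
          -> return 1
        -> return 1
      -> return 1
    -> return 1
  -> return 1
-> return 1

Final answer: 1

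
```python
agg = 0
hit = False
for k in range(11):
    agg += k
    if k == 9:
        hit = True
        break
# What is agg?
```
Trace:
  agg=0
  agg=0, hit=False
  agg=0, hit=False, k=0
  agg=1, hit=False, k=1
  agg=3, hit=False, k=2
  agg=6, hit=False, k=3
  agg=10, hit=False, k=4
  agg=15, hit=False, k=5
  agg=21, hit=False, k=6
  agg=28, hit=False, k=7
  agg=36, hit=False, k=8
  agg=45, hit=True, k=9

Final answer: 45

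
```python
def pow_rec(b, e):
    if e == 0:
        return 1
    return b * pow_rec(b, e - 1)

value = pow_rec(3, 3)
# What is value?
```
Call trace:
pow_rec(b=3, e=3)
  pow_rec(b=3, e=2)
    pow_rec(b=3, e=1)
      pow_rec(b=3, e=0)
      -> return 1
    -> return 3
  -> return 9
-> return 27

Final answer: 27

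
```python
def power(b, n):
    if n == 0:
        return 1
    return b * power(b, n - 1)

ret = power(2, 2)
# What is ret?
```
Call trace:
power(b=2, n=2)
  power(b=2, n=1)
    power(b=2, n=0)
    -> return 1
  -> return 2
-> return 4

Final answer: 4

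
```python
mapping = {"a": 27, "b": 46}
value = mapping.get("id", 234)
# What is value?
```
Trace:
  mapping={'a': 27, 'b': 46}
  mapping={'a': 27, 'b': 46}, value=234

Final answer: 234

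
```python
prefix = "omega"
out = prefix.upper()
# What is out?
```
Trace:
  prefix='omega'
  prefix='omega', out='OMEGA'

Final answer: 'OMEGA'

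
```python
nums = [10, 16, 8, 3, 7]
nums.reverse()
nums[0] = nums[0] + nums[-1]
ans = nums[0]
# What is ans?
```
Trace:
  nums=[10, 16, 8, 3, 7]
  nums=[7, 3, 8, 16, 10]
  nums=[17, 3, 8, 16, 10]
  nums=[17, 3, 8, 16, 10], ans=17

Final answer: 17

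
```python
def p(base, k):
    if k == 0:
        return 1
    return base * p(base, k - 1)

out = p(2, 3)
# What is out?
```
Call trace:
p(base=2, k=3)
  p(base=2, k=2)
    p(base=2, k=1)
      p(base=2, k=0)
      -> return 1
    -> return 2
  -> return 4
-> return 8

Final answer: 8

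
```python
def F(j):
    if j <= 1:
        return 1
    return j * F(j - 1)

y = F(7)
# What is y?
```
Call trace:
F(j=7)
  F(j=6)
    F(j=5)
      F(j=4)
        F(j=3)
          F(j=2)
            F(j=1)
            -> return 1
          -> return 2
        -> return 6
      -> return 24
    -> return 120
  -> return 720
-> return 5040

Final answer: 5040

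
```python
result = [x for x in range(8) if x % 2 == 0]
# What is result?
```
Trace:
  x=0
  x=1
  x=2
  x=3
  x=4
  x=5
  x=6
  x=7
  result=[0, 2, 4, 6]

Final answer: [0, 2, 4, 6]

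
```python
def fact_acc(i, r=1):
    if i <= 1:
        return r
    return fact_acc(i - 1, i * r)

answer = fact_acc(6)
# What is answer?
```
Call trace:
fact_acc(i=6, r=1)
  fact_acc(i=5, r=6)
    fact_acc(i=4, r=30)
      fact_acc(i=3, r=120)
        fact_acc(i=2, r=360)
          fact_acc(i=1, r=720)
          -> return 720
        -> return 720
      -> return 720
    -> return 720
  -> return 720
-> return 720

Final answer: 720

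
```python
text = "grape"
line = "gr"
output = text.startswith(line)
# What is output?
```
Trace:
  text='grape'
  text='grape', line='gr'
  text='grape', line='gr', output=True

Final answer: True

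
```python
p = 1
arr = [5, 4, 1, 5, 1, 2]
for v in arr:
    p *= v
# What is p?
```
Trace:
  p=1
  p=5, v=5
  p=20, v=4
  p=20, v=1
  p=100, v=5
  p=100, v=1
  p=200, v=2

Final answer: 200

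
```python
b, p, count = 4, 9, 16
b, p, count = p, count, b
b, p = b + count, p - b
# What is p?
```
Trace:
  b=4, p=9, count=16
  b=9, p=16, count=4
  b=13, p=7, count=4

Final answer: 7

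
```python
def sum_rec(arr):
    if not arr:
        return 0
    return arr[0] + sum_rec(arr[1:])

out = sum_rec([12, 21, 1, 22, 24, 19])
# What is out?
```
Call trace:
sum_rec(arr=[12, 21, 1, 22, 24, 19])
  sum_rec(arr=[21, 1, 22, 24, 19])
    sum_rec(arr=[1, 22, 24, 19])
      sum_rec(arr=[22, 24, 19])
        sum_rec(arr=[24, 19])
          sum_rec(arr=[19])
            sum_rec(arr=[])
            -> return 0
          -> return 19
        -> return 43
      -> return 65
    -> return 66
  -> return 87
-> return 99

Final answer: 99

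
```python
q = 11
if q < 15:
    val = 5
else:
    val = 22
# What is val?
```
Trace:
  q=11
  q=11, val=5

Final answer: 5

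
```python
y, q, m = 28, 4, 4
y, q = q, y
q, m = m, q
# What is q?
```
Trace:
  y=28, q=4, m=4
  y=4, q=28, m=4
  y=4, q=4, m=28

Final answer: 4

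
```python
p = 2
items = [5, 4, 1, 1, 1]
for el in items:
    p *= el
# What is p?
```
Trace:
  p=2
  p=10, el=5
  p=40, el=4
  p=40, el=1
  p=40, el=1
  p=40, el=1

Final answer: 40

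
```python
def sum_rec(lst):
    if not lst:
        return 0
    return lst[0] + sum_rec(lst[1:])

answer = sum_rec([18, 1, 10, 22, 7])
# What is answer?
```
Call trace:
sum_rec(lst=[18, 1, 10, 22, 7])
  sum_rec(lst=[1, 10, 22, 7])
    sum_rec(lst=[10, 22, 7])
      sum_rec(lst=[22, 7])
        sum_rec(lst=[7])
          sum_rec(lst=[])
          -> return 0
        -> return 7
      -> return 29
    -> return 39
  -> return 40
-> return 58

Final answer: 58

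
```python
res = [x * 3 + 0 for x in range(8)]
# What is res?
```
Trace:
  x=0
  x=1
  x=2
  x=3
  x=4
  x=5
  x=6
  x=7
  res=[0, 3, 6, 9, 12, 15, 18, 21]

Final answer: [0, 3, 6, 9, 12, 15, 18, 21]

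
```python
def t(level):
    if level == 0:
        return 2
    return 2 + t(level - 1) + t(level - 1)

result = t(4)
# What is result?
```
Call trace (a repeated sub-call is expanded the first time; later identical calls just restate its return value):
t(level=4)
  t(level=3)
    t(level=2)
      t(level=1)
        t(level=0)
        -> return 2
        t(level=0)
        -> return 2
      -> return 6
      t(level=1) -> return 6  (same call as traced above)
    -> return 14
    t(level=2) -> return 14  (same call as traced above)
  -> return 30
  t(level=3) -> return 30  (same call as traced above)
-> return 62

Final answer: 62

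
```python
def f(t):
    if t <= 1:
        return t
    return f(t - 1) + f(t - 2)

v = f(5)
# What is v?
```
Call trace (a repeated sub-call is expanded the first time; later identical calls just restate its return value):
f(t=5)
  f(t=4)
    f(t=3)
      f(t=2)
        f(t=1)
        -> return 1
        f(t=0)
        -> return 0
      -> return 1
      f(t=1)
      -> return 1
    -> return 2
    f(t=2) -> return 1  (same call as traced above)
  -> return 3
  f(t=3) -> return 2  (same call as traced above)
-> return 5

Final answer: 5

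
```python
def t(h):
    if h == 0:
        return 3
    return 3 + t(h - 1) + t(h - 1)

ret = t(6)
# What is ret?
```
Call trace (a repeated sub-call is expanded the first time; later identical calls just restate its return value):
t(h=6)
  t(h=5)
    t(h=4)
      t(h=3)
        t(h=2)
          t(h=1)
            t(h=0)
            -> return 3
            t(h=0)
            -> return 3
          -> return 9
          t(h=1) -> return 9  (same call as traced above)
        -> return 21
        t(h=2) -> return 21  (same call as traced above)
      -> return 45
      t(h=3) -> return 45  (same call as traced above)
    -> return 93
    t(h=4) -> return 93  (same call as traced above)
  -> return 189
  t(h=5) -> return 189  (same call as traced above)
-> return 381

Final answer: 381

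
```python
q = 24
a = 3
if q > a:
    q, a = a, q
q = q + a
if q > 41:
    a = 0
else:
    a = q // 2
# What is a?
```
Trace:
  q=24
  q=24, a=3
  q=3, a=24
  q=27, a=24
  q=27, a=13

Final answer: 13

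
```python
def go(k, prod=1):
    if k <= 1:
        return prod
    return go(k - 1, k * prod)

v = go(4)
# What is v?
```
Call trace:
go(k=4, prod=1)
  go(k=3, prod=4)
    go(k=2, prod=12)
      go(k=1, prod=24)
      -> return 24
    -> return 24
  -> return 24
-> return 24

Final answer: 24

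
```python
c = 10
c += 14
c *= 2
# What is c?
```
Trace:
  c=10
  c=24
  c=48

Final answer: 48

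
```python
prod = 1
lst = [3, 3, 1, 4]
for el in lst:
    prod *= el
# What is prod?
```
Trace:
  prod=1
  prod=3, el=3
  prod=9, el=3
  prod=9, el=1
  prod=36, el=4

Final answer: 36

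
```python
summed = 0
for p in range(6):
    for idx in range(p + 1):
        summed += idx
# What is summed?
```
Trace:
  summed=0
  summed=0, p=0, idx=0
  summed=0, p=1, idx=0
  summed=1, p=1, idx=1
  summed=1, p=2, idx=0
  summed=2, p=2, idx=1
  summed=4, p=2, idx=2
  summed=4, p=3, idx=0
  summed=5, p=3, idx=1
  summed=7, p=3, idx=2
  summed=10, p=3, idx=3
  summed=10, p=4, idx=0
  summed=11, p=4, idx=1
  summed=13, p=4, idx=2
  summed=16, p=4, idx=3
  summed=20, p=4, idx=4
  summed=20, p=5, idx=0
  summed=21, p=5, idx=1
  summed=23, p=5, idx=2
  summed=26, p=5, idx=3
  summed=30, p=5, idx=4
  summed=35, p=5, idx=5

Final answer: 35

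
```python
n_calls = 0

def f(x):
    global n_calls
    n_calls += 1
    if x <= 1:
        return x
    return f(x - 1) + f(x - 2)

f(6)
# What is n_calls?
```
Call trace (a repeated sub-call is expanded the first time; later identical calls just restate its return value):
f(x=6)
  f(x=5)
    f(x=4)
      f(x=3)
        f(x=2)
          f(x=1)
          -> return 1
          f(x=0)
          -> return 0
        -> return 1
        f(x=1)
        -> return 1
      -> return 2
      f(x=2) -> return 1  (same call as traced above)
    -> return 3
    f(x=3) -> return 2  (same call as traced above)
  -> return 5
  f(x=4) -> return 3  (same call as traced above)
-> return 8

n_calls is incremented once per call, so count the calls in each subtree. Let C(x) = number of calls made by f(x).
C(0) = C(1) = 1 (base case, no recursion); C(x) = 1 + C(x - 1) + C(x - 2) otherwise.
C(2) = 1 + C(1) + C(0) = 1 + 1 + 1 = 3
C(3) = 1 + C(2) + C(1) = 1 + 3 + 1 = 5
C(4) = 1 + C(3) + C(2) = 1 + 5 + 3 = 9
C(5) = 1 + C(4) + C(3) = 1 + 9 + 5 = 15
C(6) = 1 + C(5) + C(4) = 1 + 15 + 9 = 25
n_calls = C(6) = 25

Final answer: 25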